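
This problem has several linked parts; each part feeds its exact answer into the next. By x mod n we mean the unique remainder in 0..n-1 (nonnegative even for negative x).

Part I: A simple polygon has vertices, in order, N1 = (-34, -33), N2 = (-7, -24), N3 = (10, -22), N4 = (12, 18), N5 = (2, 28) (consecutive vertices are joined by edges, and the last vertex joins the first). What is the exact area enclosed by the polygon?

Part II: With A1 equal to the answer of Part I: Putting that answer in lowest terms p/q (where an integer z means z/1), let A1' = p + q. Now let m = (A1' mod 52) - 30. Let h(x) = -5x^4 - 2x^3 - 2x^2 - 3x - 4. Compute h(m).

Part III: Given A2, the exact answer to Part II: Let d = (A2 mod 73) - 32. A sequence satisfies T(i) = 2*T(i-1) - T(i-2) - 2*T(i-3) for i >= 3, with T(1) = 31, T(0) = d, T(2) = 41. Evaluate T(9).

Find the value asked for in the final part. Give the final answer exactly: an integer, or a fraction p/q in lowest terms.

Part I: cross terms: (-34*-24 - -7*-33)=585, (-7*-22 - 10*-24)=394, (10*18 - 12*-22)=444, (12*28 - 2*18)=300, (2*-33 - -34*28)=886; twice the area = |2609| = 2609; area = 2609/2; answer 2609/2
Part II: A1 = 2609/2; threaded value p + q = 2611; m = -19; -5*(-19)^4 - 2*(-19)^3 - 2*(-19)^2 - 3*(-19)^1 - 4 = (-651605) + (13718) + (-722) + (57) + (-4) = -638556; answer -638556
Part III: A2 = -638556; d = 16; T(3) = 2*(41) - 1*(31) - 2*(16) = 19; iterating: T(3)=19, T(4)=-65, T(5)=-231, T(6)=-435, T(7)=-509, T(8)=-121, T(9)=1137; answer 1137

1137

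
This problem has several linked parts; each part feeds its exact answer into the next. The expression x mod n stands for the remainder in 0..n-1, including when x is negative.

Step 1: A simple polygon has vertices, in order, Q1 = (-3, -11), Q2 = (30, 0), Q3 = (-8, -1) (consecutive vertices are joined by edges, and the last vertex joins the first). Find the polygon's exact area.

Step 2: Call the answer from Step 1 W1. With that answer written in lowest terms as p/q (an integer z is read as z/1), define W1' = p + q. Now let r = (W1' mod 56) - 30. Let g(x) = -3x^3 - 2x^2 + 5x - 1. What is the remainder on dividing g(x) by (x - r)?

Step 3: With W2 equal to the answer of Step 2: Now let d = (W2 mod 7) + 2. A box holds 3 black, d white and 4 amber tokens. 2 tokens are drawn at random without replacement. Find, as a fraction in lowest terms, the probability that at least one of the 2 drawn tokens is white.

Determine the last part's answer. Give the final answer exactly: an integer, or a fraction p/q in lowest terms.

Step 1: cross terms: (-3*0 - 30*-11)=330, (30*-1 - -8*0)=-30, (-8*-11 - -3*-1)=85; twice the area = |385| = 385; area = 385/2; answer 385/2
Step 2: W1 = 385/2; threaded value p + q = 387; r = 21; remainder = value at the root: -3*(21)^3 - 2*(21)^2 + 5*(21)^1 - 1 = (-27783) + (-882) + (105) + (-1) = -28561; answer -28561
Step 3: W2 = -28561; d = 8; total draws C(15,2) = 105; complement C(7,2) = 21; favorable 105 - 21 = 84; P = 4/5; answer 4/5

4/5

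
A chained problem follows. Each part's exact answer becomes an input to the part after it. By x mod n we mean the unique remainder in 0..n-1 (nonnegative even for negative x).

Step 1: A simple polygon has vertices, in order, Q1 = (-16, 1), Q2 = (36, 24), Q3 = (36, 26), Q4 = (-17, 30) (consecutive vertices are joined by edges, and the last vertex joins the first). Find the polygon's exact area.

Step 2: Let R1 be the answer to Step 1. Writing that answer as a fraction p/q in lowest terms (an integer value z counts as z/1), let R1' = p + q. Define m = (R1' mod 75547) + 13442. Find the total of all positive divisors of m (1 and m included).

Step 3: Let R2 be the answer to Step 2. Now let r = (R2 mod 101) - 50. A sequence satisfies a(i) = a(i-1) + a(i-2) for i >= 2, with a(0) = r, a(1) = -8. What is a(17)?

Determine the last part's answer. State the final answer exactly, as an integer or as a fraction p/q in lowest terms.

Step 1: cross terms: (-16*24 - 36*1)=-420, (36*26 - 36*24)=72, (36*30 - -17*26)=1522, (-17*1 - -16*30)=463; twice the area = |1637| = 1637; area = 1637/2; answer 1637/2
Step 2: R1 = 1637/2; threaded value p + q = 1639; m = 15081; 15081 = 3 * 11 * 457; sigma = (1 + 3) * (1 + 11) * (1 + 457) = 4 * 12 * 458 = 21984; answer 21984
Step 3: R2 = 21984; r = 17; a(2) = 1*(-8) + 1*(17) = 9; iterating: a(2)=9, a(3)=1, a(4)=10, a(5)=11, a(6)=21, a(7)=32, a(8)=53, a(9)=85, a(10)=138, a(11)=223, a(12)=361, a(13)=584, a(14)=945, a(15)=1529, a(16)=2474, a(17)=4003; answer 4003

4003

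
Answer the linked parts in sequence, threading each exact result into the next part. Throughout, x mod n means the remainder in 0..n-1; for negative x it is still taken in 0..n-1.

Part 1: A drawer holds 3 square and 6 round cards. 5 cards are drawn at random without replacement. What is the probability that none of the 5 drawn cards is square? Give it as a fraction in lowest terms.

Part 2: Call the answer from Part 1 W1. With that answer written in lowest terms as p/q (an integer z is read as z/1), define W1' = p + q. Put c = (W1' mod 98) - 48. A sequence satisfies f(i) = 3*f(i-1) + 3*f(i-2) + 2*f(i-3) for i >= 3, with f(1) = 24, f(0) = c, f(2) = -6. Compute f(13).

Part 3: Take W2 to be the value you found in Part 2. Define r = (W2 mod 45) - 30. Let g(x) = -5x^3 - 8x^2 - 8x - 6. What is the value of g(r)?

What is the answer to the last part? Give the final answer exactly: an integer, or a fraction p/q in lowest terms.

128034

Part 1: total draws C(9,5) = 126; favorable C(6,5) = 6; P = 1/21; answer 1/21
Part 2: W1 = 1/21; threaded value p + q = 22; c = -26; f(3) = 3*(-6) + 3*(24) + 2*(-26) = 2; iterating: f(3)=2, f(4)=36, f(5)=102, f(6)=418, f(7)=1632, f(8)=6354, f(9)=24794, f(10)=96708, f(11)=377214, f(12)=1471354, f(13)=5739120; answer 5739120
Part 3: W2 = 5739120; r = -30; -5*(-30)^3 - 8*(-30)^2 - 8*(-30)^1 - 6 = (135000) + (-7200) + (240) + (-6) = 128034; answer 128034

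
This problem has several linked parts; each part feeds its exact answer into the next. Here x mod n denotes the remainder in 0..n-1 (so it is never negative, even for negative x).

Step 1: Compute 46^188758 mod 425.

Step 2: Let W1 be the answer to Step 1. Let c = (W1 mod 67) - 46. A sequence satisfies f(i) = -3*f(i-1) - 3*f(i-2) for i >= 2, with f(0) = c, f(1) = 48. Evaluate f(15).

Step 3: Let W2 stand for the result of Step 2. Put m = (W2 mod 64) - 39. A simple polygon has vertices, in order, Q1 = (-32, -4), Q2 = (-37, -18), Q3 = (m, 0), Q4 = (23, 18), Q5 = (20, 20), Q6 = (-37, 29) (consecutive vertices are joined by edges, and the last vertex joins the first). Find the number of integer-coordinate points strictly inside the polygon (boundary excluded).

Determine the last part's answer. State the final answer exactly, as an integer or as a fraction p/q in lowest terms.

Step 1: squarings mod 425: 46^1=46, 46^2=416, 46^4=81, 46^8=186, 46^16=171, 46^32=341, 46^64=256, 46^128=86, 46^256=171, 46^512=341, 46^1024=256, 46^2048=86, 46^4096=171, 46^8192=341, 46^16384=256, 46^32768=86, 46^65536=171, 46^131072=341; 46^188758 = 46^2 * 46^4 * 46^16 * 46^64 * 46^256 * 46^8192 * 46^16384 * 46^32768 * 46^131072 = 36 (mod 425); answer 36
Step 2: W1 = 36; c = -10; f(2) = -3*(48) - 3*(-10) = -114; iterating: f(2)=-114, f(3)=198, f(4)=-252, f(5)=162, f(6)=270, f(7)=-1296, f(8)=3078, f(9)=-5346, f(10)=6804, f(11)=-4374, f(12)=-7290, f(13)=34992, f(14)=-83106, f(15)=144342; answer 144342
Step 3: W2 = 144342; m = -17; cross terms: (-32*-18 - -37*-4)=428, (-37*0 - -17*-18)=-306, (-17*18 - 23*0)=-306, (23*20 - 20*18)=100, (20*29 - -37*20)=1320, (-37*-4 - -32*29)=1076; twice the area = |2312| = 2312; area = 1156; boundary points = 1 + 2 + 2 + 1 + 3 + 1 = 10; strictly interior points = area - boundary/2 + 1 = 1152; answer 1152

1152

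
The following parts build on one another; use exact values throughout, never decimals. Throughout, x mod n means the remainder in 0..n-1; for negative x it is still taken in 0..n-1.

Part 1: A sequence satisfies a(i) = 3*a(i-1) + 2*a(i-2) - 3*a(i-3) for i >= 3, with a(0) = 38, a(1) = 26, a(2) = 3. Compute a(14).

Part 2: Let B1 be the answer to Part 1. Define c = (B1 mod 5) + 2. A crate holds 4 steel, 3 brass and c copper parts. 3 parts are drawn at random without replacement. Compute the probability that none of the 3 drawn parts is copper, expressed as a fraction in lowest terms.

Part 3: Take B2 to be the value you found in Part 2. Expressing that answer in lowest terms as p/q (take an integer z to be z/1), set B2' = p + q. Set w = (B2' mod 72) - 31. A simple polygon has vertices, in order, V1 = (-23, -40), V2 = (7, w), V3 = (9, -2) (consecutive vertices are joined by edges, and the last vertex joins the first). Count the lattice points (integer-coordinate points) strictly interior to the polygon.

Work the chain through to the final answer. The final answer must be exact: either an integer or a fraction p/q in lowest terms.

Part 1: a(3) = 3*(3) + 2*(26) - 3*(38) = -53; iterating: a(3)=-53, a(4)=-231, a(5)=-808, a(6)=-2727, a(7)=-9104, a(8)=-30342, a(9)=-101053, a(10)=-336531, a(11)=-1120673, a(12)=-3731922, a(13)=-12427519, a(14)=-41384382; answer -41384382
Part 2: B1 = -41384382; c = 5; total draws C(12,3) = 220; favorable C(7,3) = 35; P = 7/44; answer 7/44
Part 3: B2 = 7/44; threaded value p + q = 51; w = 20; cross terms: (-23*20 - 7*-40)=-180, (7*-2 - 9*20)=-194, (9*-40 - -23*-2)=-406; twice the area = |-780| = 780; area = 390; boundary points = 30 + 2 + 2 = 34; strictly interior points = area - boundary/2 + 1 = 374; answer 374

374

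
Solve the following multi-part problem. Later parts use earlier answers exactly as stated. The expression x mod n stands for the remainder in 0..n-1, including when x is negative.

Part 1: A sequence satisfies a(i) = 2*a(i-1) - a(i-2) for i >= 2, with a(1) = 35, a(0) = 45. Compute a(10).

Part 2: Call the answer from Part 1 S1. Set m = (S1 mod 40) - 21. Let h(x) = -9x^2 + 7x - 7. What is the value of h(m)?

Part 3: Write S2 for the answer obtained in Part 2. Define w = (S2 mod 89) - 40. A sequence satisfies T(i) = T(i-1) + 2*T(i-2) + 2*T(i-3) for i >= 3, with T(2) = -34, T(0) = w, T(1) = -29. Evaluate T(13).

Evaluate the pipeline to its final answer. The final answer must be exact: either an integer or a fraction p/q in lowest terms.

-273864

Part 1: a(2) = 2*(35) - 1*(45) = 25; iterating: a(2)=25, a(3)=15, a(4)=5, a(5)=-5, a(6)=-15, a(7)=-25, a(8)=-35, a(9)=-45, a(10)=-55; answer -55
Part 2: S1 = -55; m = 4; -9*(4)^2 + 7*(4)^1 - 7 = (-144) + (28) + (-7) = -123; answer -123
Part 3: S2 = -123; w = 15; T(3) = 1*(-34) + 2*(-29) + 2*(15) = -62; iterating: T(3)=-62, T(4)=-188, T(5)=-380, T(6)=-880, T(7)=-2016, T(8)=-4536, T(9)=-10328, T(10)=-23432, T(11)=-53160, T(12)=-120680, T(13)=-273864; answer -273864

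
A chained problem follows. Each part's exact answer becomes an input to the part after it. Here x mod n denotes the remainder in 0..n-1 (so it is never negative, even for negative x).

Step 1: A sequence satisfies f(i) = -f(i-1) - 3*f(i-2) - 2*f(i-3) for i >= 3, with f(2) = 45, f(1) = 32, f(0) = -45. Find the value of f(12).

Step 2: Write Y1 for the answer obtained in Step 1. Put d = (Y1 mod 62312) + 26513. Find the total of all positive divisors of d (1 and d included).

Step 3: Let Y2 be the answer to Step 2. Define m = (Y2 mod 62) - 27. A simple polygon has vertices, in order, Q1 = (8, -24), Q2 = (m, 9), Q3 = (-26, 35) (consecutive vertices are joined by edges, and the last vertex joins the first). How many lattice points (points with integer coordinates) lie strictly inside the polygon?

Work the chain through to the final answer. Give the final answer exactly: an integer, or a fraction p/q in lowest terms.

Step 1: f(3) = -1*(45) - 3*(32) - 2*(-45) = -51; iterating: f(3)=-51, f(4)=-148, f(5)=211, f(6)=335, f(7)=-672, f(8)=-755, f(9)=2101, f(10)=1508, f(11)=-6301, f(12)=-2425; answer -2425
Step 2: Y1 = -2425; d = 86400; 86400 = 2^7 * 3^3 * 5^2; sigma = (1 + 2 + 4 + 8 + 16 + 32 + 64 + 128) * (1 + 3 + 9 + 27) * (1 + 5 + 25) = 255 * 40 * 31 = 316200; answer 316200
Step 3: Y2 = 316200; m = -27; cross terms: (8*9 - -27*-24)=-576, (-27*35 - -26*9)=-711, (-26*-24 - 8*35)=344; twice the area = |-943| = 943; area = 943/2; boundary points = 1 + 1 + 1 = 3; strictly interior points = area - boundary/2 + 1 = 471; answer 471

471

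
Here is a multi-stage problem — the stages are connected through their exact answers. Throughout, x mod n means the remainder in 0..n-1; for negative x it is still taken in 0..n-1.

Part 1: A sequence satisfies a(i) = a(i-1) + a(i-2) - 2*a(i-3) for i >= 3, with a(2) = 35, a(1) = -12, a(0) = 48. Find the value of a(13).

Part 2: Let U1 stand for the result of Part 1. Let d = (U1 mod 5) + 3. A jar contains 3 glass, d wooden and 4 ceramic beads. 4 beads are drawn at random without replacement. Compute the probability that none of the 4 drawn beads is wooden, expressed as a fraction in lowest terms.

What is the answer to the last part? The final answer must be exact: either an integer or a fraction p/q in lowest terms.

5/143

Part 1: a(3) = 1*(35) + 1*(-12) - 2*(48) = -73; iterating: a(3)=-73, a(4)=-14, a(5)=-157, a(6)=-25, a(7)=-154, a(8)=135, a(9)=31, a(10)=474, a(11)=235, a(12)=647, a(13)=-66; answer -66
Part 2: U1 = -66; d = 7; total draws C(14,4) = 1001; favorable C(7,4) = 35; P = 5/143; answer 5/143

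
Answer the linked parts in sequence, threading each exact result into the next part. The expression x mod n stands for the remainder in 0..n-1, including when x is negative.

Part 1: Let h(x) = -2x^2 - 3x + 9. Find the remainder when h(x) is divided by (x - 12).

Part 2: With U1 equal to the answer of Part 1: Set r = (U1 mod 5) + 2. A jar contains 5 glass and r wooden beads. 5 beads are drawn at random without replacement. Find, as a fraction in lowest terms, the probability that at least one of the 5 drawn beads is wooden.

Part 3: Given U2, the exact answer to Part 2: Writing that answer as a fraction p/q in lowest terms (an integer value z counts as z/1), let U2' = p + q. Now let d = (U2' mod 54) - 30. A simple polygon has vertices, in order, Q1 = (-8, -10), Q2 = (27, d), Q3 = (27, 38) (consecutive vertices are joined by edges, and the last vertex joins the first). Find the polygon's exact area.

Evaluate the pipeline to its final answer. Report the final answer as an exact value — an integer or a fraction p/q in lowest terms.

Part 1: remainder = value at the root: -2*(12)^2 - 3*(12)^1 + 9 = (-288) + (-36) + (9) = -315; answer -315
Part 2: U1 = -315; r = 2; total draws C(7,5) = 21; complement C(5,5) = 1; favorable 21 - 1 = 20; P = 20/21; answer 20/21
Part 3: U2 = 20/21; threaded value p + q = 41; d = 11; cross terms: (-8*11 - 27*-10)=182, (27*38 - 27*11)=729, (27*-10 - -8*38)=34; twice the area = |945| = 945; area = 945/2; answer 945/2

945/2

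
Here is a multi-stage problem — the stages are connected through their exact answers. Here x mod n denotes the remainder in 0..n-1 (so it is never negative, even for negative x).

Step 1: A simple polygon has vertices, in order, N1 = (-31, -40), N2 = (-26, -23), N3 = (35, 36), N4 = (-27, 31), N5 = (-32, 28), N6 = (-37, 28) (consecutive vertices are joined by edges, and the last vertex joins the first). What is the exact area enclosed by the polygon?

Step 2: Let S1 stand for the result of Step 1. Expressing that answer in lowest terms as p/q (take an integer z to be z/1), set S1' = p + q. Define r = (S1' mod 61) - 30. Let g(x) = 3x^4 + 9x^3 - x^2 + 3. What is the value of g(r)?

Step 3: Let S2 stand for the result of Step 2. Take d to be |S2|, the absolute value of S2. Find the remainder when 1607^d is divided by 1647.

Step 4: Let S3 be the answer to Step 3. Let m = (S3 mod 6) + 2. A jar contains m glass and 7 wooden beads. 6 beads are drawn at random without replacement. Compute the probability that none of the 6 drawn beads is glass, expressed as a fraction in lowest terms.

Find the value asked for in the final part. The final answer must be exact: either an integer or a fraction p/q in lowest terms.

7/1716

Step 1: cross terms: (-31*-23 - -26*-40)=-327, (-26*36 - 35*-23)=-131, (35*31 - -27*36)=2057, (-27*28 - -32*31)=236, (-32*28 - -37*28)=140, (-37*-40 - -31*28)=2348; twice the area = |4323| = 4323; area = 4323/2; answer 4323/2
Step 2: S1 = 4323/2; threaded value p + q = 4325; r = 25; 3*(25)^4 + 9*(25)^3 - 1*(25)^2 + 3 = (1171875) + (140625) + (-625) + (3) = 1311878; answer 1311878
Step 3: S2 = 1311878; d = 1311878; squarings mod 1647: 1607^1=1607, 1607^2=1600, 1607^4=562, 1607^8=1267, 1607^16=1111, 1607^32=718, 1607^64=13, 1607^128=169, 1607^256=562, 1607^512=1267, 1607^1024=1111, 1607^2048=718, 1607^4096=13, 1607^8192=169, 1607^16384=562, 1607^32768=1267, 1607^65536=1111, 1607^131072=718, 1607^262144=13, 1607^524288=169, 1607^1048576=562; 1607^1311878 = 1607^2 * 1607^4 * 1607^128 * 1607^1024 * 1607^262144 * 1607^1048576 = 1600 (mod 1647); answer 1600
Step 4: S3 = 1600; m = 6; total draws C(13,6) = 1716; favorable C(7,6) = 7; P = 7/1716; answer 7/1716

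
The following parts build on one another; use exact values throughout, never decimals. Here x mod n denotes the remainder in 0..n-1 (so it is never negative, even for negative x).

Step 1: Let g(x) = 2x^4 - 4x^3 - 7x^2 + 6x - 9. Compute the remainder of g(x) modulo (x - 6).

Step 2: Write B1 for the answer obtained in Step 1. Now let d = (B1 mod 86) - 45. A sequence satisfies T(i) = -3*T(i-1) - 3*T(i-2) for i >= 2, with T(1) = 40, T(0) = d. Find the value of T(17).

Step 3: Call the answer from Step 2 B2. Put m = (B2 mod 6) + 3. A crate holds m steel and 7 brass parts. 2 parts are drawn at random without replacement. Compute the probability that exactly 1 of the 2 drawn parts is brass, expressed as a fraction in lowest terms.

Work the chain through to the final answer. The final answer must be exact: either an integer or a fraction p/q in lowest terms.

Step 1: remainder = value at the root: 2*(6)^4 - 4*(6)^3 - 7*(6)^2 + 6*(6)^1 - 9 = (2592) + (-864) + (-252) + (36) + (-9) = 1503; answer 1503
Step 2: B1 = 1503; d = -4; T(2) = -3*(40) - 3*(-4) = -108; iterating: T(2)=-108, T(3)=204, T(4)=-288, T(5)=252, T(6)=108, T(7)=-1080, T(8)=2916, T(9)=-5508, T(10)=7776, T(11)=-6804, T(12)=-2916, T(13)=29160, T(14)=-78732, T(15)=148716, T(16)=-209952, T(17)=183708; answer 183708
Step 3: B2 = 183708; m = 3; total draws C(10,2) = 45; favorable C(7,1)*C(3,1) = 21; P = 7/15; answer 7/15

7/15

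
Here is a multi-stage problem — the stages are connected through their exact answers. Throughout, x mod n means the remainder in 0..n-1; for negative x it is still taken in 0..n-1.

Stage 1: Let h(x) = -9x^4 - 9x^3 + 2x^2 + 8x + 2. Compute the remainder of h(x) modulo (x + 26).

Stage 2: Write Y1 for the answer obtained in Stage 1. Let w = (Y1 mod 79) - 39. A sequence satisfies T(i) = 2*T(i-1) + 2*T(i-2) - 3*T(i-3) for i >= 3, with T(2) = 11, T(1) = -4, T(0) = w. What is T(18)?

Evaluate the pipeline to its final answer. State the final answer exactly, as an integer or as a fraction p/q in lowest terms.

Stage 1: remainder = value at the root: -9*(-26)^4 - 9*(-26)^3 + 2*(-26)^2 + 8*(-26)^1 + 2 = (-4112784) + (158184) + (1352) + (-208) + (2) = -3953454; answer -3953454
Stage 2: Y1 = -3953454; w = -17; T(3) = 2*(11) + 2*(-4) - 3*(-17) = 65; iterating: T(3)=65, T(4)=164, T(5)=425, T(6)=983, T(7)=2324, T(8)=5339, T(9)=12377, T(10)=28460, T(11)=65657, T(12)=151103, T(13)=348140, T(14)=801515, T(15)=1846001, T(16)=4250612, T(17)=9788681, T(18)=22540583; answer 22540583

22540583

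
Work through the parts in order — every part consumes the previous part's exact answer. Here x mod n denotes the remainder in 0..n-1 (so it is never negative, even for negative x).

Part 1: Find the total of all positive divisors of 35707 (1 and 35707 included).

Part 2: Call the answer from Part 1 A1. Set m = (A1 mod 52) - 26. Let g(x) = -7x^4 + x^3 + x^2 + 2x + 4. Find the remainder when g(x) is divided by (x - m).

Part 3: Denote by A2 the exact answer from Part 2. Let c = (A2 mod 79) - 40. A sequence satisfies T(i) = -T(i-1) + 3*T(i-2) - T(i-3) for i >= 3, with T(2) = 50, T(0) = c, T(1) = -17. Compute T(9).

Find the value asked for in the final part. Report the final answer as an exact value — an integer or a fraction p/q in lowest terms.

Part 1: 35707 = 7 * 5101; sigma = (1 + 7) * (1 + 5101) = 8 * 5102 = 40816; answer 40816
Part 2: A1 = 40816; m = 22; remainder = value at the root: -7*(22)^4 + 1*(22)^3 + 1*(22)^2 + 2*(22)^1 + 4 = (-1639792) + (10648) + (484) + (44) + (4) = -1628612; answer -1628612
Part 3: A2 = -1628612; c = 12; T(3) = -1*(50) + 3*(-17) - 1*(12) = -113; iterating: T(3)=-113, T(4)=280, T(5)=-669, T(6)=1622, T(7)=-3909, T(8)=9444, T(9)=-22793; answer -22793

-22793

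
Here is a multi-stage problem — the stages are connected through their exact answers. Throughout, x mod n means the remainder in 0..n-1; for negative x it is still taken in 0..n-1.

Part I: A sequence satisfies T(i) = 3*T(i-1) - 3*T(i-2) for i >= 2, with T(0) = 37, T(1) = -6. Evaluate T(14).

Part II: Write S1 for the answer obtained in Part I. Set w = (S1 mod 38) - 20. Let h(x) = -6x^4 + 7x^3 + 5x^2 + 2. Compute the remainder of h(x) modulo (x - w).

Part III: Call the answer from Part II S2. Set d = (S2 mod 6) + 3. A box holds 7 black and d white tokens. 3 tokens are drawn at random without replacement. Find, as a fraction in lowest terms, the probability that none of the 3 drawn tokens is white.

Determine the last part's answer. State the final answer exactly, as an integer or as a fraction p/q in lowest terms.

7/44

Part I: T(2) = 3*(-6) - 3*(37) = -129; iterating: T(2)=-129, T(3)=-369, T(4)=-720, T(5)=-1053, T(6)=-999, T(7)=162, T(8)=3483, T(9)=9963, T(10)=19440, T(11)=28431, T(12)=26973, T(13)=-4374, T(14)=-94041; answer -94041
Part II: S1 = -94041; w = -11; remainder = value at the root: -6*(-11)^4 + 7*(-11)^3 + 5*(-11)^2 + 2 = (-87846) + (-9317) + (605) + (2) = -96556; answer -96556
Part III: S2 = -96556; d = 5; total draws C(12,3) = 220; favorable C(7,3) = 35; P = 7/44; answer 7/44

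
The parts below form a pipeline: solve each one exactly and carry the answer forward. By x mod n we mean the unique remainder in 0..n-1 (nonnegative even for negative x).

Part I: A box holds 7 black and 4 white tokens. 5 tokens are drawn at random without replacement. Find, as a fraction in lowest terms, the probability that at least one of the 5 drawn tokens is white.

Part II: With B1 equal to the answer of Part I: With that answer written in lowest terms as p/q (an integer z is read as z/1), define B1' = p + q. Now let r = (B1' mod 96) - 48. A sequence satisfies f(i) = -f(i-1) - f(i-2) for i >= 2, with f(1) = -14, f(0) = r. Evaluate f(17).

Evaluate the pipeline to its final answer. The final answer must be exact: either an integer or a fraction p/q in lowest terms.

19

Part I: total draws C(11,5) = 462; complement C(7,5) = 21; favorable 462 - 21 = 441; P = 21/22; answer 21/22
Part II: B1 = 21/22; threaded value p + q = 43; r = -5; f(2) = -1*(-14) - 1*(-5) = 19; iterating: f(2)=19, f(3)=-5, f(4)=-14, f(5)=19, f(6)=-5, f(7)=-14, f(8)=19, f(9)=-5, f(10)=-14, f(11)=19, f(12)=-5, f(13)=-14, f(14)=19, f(15)=-5, f(16)=-14, f(17)=19; answer 19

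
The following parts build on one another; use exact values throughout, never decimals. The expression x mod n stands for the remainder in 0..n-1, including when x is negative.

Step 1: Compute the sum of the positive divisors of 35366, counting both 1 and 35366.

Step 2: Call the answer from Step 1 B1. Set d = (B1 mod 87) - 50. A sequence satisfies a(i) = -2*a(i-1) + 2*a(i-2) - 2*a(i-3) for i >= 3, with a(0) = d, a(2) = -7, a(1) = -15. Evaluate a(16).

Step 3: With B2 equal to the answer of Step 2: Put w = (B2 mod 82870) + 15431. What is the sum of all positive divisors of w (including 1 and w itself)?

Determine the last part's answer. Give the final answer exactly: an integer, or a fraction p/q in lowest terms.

Step 1: 35366 = 2 * 17683; sigma = (1 + 2) * (1 + 17683) = 3 * 17684 = 53052; answer 53052
Step 2: B1 = 53052; d = 19; a(3) = -2*(-7) + 2*(-15) - 2*(19) = -54; iterating: a(3)=-54, a(4)=124, a(5)=-342, a(6)=1040, a(7)=-3012, a(8)=8788, a(9)=-25680, a(10)=74960, a(11)=-218856, a(12)=638992, a(13)=-1865616, a(14)=5446928, a(15)=-15903072, a(16)=46431232; answer 46431232
Step 3: B2 = 46431232; w = 39463; 39463 = 19 * 31 * 67; sigma = (1 + 19) * (1 + 31) * (1 + 67) = 20 * 32 * 68 = 43520; answer 43520

43520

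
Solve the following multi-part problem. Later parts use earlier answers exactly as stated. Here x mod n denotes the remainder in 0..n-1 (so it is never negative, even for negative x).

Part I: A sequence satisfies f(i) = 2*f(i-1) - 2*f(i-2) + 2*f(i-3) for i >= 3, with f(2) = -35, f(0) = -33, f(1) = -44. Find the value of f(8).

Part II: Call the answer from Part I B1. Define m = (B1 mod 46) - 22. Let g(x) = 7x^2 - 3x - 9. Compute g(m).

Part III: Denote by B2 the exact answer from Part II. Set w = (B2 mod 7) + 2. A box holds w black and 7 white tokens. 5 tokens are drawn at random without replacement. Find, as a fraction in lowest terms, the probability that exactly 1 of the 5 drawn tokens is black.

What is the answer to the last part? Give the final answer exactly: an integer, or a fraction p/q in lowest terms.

10/33

Part I: f(3) = 2*(-35) - 2*(-44) + 2*(-33) = -48; iterating: f(3)=-48, f(4)=-114, f(5)=-202, f(6)=-272, f(7)=-368, f(8)=-596; answer -596
Part II: B1 = -596; m = -20; 7*(-20)^2 - 3*(-20)^1 - 9 = (2800) + (60) + (-9) = 2851; answer 2851
Part III: B2 = 2851; w = 4; total draws C(11,5) = 462; favorable C(4,1)*C(7,4) = 140; P = 10/33; answer 10/33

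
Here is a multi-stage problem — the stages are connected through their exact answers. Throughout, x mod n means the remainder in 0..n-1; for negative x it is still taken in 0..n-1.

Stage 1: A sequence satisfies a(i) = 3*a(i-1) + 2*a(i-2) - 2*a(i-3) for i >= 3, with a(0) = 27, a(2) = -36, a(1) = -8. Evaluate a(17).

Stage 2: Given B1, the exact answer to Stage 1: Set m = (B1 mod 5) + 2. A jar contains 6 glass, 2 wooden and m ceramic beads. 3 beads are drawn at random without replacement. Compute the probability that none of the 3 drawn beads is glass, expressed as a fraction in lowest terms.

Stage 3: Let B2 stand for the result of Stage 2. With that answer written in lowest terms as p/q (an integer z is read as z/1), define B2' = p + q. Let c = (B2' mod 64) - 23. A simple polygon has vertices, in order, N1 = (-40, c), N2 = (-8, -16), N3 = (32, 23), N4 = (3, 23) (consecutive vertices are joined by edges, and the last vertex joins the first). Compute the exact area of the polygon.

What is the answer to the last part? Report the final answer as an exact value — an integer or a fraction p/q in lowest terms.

Stage 1: a(3) = 3*(-36) + 2*(-8) - 2*(27) = -178; iterating: a(3)=-178, a(4)=-590, a(5)=-2054, a(6)=-6986, a(7)=-23886, a(8)=-81522, a(9)=-278366, a(10)=-950370, a(11)=-3244798, a(12)=-11078402, a(13)=-37824062, a(14)=-129139394, a(15)=-440909502, a(16)=-1505359170, a(17)=-5139617726; answer -5139617726
Stage 2: B1 = -5139617726; m = 6; total draws C(14,3) = 364; favorable C(8,3) = 56; P = 2/13; answer 2/13
Stage 3: B2 = 2/13; threaded value p + q = 15; c = -8; cross terms: (-40*-16 - -8*-8)=576, (-8*23 - 32*-16)=328, (32*23 - 3*23)=667, (3*-8 - -40*23)=896; twice the area = |2467| = 2467; area = 2467/2; answer 2467/2

2467/2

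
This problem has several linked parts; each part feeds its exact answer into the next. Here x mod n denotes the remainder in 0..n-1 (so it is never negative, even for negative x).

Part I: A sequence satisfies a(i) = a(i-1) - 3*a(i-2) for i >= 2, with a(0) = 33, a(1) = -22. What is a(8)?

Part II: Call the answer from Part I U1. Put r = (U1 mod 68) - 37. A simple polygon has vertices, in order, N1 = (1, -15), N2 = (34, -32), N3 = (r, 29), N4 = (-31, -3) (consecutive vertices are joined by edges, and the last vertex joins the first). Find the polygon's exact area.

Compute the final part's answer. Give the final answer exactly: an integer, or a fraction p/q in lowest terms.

2541/2

Part I: a(2) = 1*(-22) - 3*(33) = -121; iterating: a(2)=-121, a(3)=-55, a(4)=308, a(5)=473, a(6)=-451, a(7)=-1870, a(8)=-517; answer -517
Part II: U1 = -517; r = -10; cross terms: (1*-32 - 34*-15)=478, (34*29 - -10*-32)=666, (-10*-3 - -31*29)=929, (-31*-15 - 1*-3)=468; twice the area = |2541| = 2541; area = 2541/2; answer 2541/2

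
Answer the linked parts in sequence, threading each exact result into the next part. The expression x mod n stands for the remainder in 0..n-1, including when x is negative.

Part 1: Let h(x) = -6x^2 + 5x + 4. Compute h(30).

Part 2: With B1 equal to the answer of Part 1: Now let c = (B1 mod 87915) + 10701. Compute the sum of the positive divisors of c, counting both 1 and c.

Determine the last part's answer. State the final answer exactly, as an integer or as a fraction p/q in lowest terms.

Part 1: -6*(30)^2 + 5*(30)^1 + 4 = (-5400) + (150) + (4) = -5246; answer -5246
Part 2: B1 = -5246; c = 93370; 93370 = 2 * 5 * 9337; sigma = (1 + 2) * (1 + 5) * (1 + 9337) = 3 * 6 * 9338 = 168084; answer 168084

168084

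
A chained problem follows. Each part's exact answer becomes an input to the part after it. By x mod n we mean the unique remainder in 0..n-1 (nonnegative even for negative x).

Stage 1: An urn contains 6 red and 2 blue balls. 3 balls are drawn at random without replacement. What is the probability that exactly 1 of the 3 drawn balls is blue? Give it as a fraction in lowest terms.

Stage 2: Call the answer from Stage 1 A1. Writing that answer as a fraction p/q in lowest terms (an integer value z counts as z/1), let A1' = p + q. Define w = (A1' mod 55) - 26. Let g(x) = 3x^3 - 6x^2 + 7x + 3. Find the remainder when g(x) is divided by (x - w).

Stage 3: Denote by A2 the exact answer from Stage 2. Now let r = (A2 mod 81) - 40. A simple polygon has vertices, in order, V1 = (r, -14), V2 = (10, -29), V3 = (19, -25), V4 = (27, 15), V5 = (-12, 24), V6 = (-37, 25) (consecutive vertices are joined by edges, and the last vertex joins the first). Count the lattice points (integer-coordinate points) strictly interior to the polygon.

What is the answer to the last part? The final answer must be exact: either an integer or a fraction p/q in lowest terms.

2599

Stage 1: total draws C(8,3) = 56; favorable C(2,1)*C(6,2) = 30; P = 15/28; answer 15/28
Stage 2: A1 = 15/28; threaded value p + q = 43; w = 17; remainder = value at the root: 3*(17)^3 - 6*(17)^2 + 7*(17)^1 + 3 = (14739) + (-1734) + (119) + (3) = 13127; answer 13127
Stage 3: A2 = 13127; r = -35; cross terms: (-35*-29 - 10*-14)=1155, (10*-25 - 19*-29)=301, (19*15 - 27*-25)=960, (27*24 - -12*15)=828, (-12*25 - -37*24)=588, (-37*-14 - -35*25)=1393; twice the area = |5225| = 5225; area = 5225/2; boundary points = 15 + 1 + 8 + 3 + 1 + 1 = 29; strictly interior points = area - boundary/2 + 1 = 2599; answer 2599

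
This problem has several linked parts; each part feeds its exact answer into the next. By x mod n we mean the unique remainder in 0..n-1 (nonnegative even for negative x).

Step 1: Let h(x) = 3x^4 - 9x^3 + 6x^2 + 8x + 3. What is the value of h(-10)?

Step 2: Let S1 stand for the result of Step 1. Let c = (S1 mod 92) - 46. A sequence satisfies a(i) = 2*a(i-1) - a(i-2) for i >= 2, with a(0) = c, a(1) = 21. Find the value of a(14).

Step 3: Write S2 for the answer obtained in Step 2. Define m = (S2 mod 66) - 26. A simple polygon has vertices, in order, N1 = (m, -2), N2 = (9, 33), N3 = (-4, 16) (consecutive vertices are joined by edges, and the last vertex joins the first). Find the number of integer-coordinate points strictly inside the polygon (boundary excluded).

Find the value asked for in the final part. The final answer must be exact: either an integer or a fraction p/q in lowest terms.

310

Step 1: 3*(-10)^4 - 9*(-10)^3 + 6*(-10)^2 + 8*(-10)^1 + 3 = (30000) + (9000) + (600) + (-80) + (3) = 39523; answer 39523
Step 2: S1 = 39523; c = 9; a(2) = 2*(21) - 1*(9) = 33; iterating: a(2)=33, a(3)=45, a(4)=57, a(5)=69, a(6)=81, a(7)=93, a(8)=105, a(9)=117, a(10)=129, a(11)=141, a(12)=153, a(13)=165, a(14)=177; answer 177
Step 3: S2 = 177; m = 19; cross terms: (19*33 - 9*-2)=645, (9*16 - -4*33)=276, (-4*-2 - 19*16)=-296; twice the area = |625| = 625; area = 625/2; boundary points = 5 + 1 + 1 = 7; strictly interior points = area - boundary/2 + 1 = 310; answer 310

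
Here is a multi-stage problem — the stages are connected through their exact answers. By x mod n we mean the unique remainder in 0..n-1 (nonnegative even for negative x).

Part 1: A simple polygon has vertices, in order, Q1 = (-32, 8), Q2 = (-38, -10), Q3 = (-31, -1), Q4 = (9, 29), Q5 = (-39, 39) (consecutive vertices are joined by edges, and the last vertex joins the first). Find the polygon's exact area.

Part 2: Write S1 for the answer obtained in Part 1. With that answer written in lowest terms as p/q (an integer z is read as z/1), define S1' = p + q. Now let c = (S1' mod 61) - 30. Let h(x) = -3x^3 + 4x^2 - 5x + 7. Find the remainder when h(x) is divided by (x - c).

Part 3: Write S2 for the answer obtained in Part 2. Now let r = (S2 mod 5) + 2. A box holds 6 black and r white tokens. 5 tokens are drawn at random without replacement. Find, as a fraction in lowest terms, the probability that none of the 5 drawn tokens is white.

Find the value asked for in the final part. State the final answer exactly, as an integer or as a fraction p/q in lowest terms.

Part 1: cross terms: (-32*-10 - -38*8)=624, (-38*-1 - -31*-10)=-272, (-31*29 - 9*-1)=-890, (9*39 - -39*29)=1482, (-39*8 - -32*39)=936; twice the area = |1880| = 1880; area = 940; answer 940
Part 2: S1 = 940; threaded value p + q = 941; c = -4; remainder = value at the root: -3*(-4)^3 + 4*(-4)^2 - 5*(-4)^1 + 7 = (192) + (64) + (20) + (7) = 283; answer 283
Part 3: S2 = 283; r = 5; total draws C(11,5) = 462; favorable C(6,5) = 6; P = 1/77; answer 1/77

1/77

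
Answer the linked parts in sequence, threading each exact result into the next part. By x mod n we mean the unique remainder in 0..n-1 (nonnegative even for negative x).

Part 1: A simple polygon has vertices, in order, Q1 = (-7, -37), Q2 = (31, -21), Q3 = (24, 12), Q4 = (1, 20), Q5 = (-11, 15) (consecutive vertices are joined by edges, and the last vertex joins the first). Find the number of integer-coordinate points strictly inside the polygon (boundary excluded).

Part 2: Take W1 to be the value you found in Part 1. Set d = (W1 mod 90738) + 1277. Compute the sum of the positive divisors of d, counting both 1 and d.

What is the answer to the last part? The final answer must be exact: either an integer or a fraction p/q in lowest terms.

Part 1: cross terms: (-7*-21 - 31*-37)=1294, (31*12 - 24*-21)=876, (24*20 - 1*12)=468, (1*15 - -11*20)=235, (-11*-37 - -7*15)=512; twice the area = |3385| = 3385; area = 3385/2; boundary points = 2 + 1 + 1 + 1 + 4 = 9; strictly interior points = area - boundary/2 + 1 = 1689; answer 1689
Part 2: W1 = 1689; d = 2966; 2966 = 2 * 1483; sigma = (1 + 2) * (1 + 1483) = 3 * 1484 = 4452; answer 4452

4452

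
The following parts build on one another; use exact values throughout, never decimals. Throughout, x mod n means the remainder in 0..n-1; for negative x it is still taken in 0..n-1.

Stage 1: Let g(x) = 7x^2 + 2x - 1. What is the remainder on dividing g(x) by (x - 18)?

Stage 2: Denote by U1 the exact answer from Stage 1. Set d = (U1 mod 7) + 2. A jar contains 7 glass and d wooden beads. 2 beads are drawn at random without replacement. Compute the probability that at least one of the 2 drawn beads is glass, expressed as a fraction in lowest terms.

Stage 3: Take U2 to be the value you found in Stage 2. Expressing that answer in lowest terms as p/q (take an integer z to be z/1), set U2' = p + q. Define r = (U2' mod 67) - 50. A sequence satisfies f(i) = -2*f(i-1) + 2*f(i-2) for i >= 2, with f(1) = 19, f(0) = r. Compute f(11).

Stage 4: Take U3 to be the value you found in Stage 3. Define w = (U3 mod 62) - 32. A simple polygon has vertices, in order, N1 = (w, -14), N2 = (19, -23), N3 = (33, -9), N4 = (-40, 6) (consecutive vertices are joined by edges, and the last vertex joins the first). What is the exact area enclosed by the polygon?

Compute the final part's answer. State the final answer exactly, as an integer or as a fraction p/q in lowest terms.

539

Stage 1: remainder = value at the root: 7*(18)^2 + 2*(18)^1 - 1 = (2268) + (36) + (-1) = 2303; answer 2303
Stage 2: U1 = 2303; d = 2; total draws C(9,2) = 36; complement C(2,2) = 1; favorable 36 - 1 = 35; P = 35/36; answer 35/36
Stage 3: U2 = 35/36; threaded value p + q = 71; r = -46; f(2) = -2*(19) + 2*(-46) = -130; iterating: f(2)=-130, f(3)=298, f(4)=-856, f(5)=2308, f(6)=-6328, f(7)=17272, f(8)=-47200, f(9)=128944, f(10)=-352288, f(11)=962464; answer 962464
Stage 4: U3 = 962464; w = 6; cross terms: (6*-23 - 19*-14)=128, (19*-9 - 33*-23)=588, (33*6 - -40*-9)=-162, (-40*-14 - 6*6)=524; twice the area = |1078| = 1078; area = 539; answer 539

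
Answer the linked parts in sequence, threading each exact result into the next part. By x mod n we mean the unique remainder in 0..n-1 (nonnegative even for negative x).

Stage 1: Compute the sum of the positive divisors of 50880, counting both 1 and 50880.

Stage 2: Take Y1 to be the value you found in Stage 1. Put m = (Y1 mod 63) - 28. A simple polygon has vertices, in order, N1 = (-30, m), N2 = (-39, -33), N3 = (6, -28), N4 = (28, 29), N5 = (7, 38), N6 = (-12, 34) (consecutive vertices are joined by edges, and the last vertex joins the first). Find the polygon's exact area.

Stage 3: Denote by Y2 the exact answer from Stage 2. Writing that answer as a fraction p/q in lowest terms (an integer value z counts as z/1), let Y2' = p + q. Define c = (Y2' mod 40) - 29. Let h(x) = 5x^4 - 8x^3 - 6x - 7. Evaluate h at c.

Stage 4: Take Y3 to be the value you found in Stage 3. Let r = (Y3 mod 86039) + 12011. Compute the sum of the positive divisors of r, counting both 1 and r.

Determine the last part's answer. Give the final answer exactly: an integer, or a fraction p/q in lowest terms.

98048

Stage 1: 50880 = 2^6 * 3 * 5 * 53; sigma = (1 + 2 + 4 + 8 + 16 + 32 + 64) * (1 + 3) * (1 + 5) * (1 + 53) = 127 * 4 * 6 * 54 = 164592; answer 164592
Stage 2: Y1 = 164592; m = 8; cross terms: (-30*-33 - -39*8)=1302, (-39*-28 - 6*-33)=1290, (6*29 - 28*-28)=958, (28*38 - 7*29)=861, (7*34 - -12*38)=694, (-12*8 - -30*34)=924; twice the area = |6029| = 6029; area = 6029/2; answer 6029/2
Stage 3: Y2 = 6029/2; threaded value p + q = 6031; c = 2; 5*(2)^4 - 8*(2)^3 - 6*(2)^1 - 7 = (80) + (-64) + (-12) + (-7) = -3; answer -3
Stage 4: Y3 = -3; r = 98047; 98047 is prime, so its only divisors are 1 and 98047; sigma = 1 + 98047 = 98048; answer 98048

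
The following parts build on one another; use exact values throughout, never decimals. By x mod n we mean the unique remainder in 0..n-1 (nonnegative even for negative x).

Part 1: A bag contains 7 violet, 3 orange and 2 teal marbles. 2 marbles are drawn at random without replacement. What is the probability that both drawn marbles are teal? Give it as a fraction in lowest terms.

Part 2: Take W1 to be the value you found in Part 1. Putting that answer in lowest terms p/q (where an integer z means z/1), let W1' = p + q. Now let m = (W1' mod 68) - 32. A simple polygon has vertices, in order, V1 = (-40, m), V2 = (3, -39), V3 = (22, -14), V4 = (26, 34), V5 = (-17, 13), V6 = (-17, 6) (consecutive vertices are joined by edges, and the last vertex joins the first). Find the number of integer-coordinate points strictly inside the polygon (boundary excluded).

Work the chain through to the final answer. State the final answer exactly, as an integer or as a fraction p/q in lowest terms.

Part 1: total draws C(12,2) = 66; favorable C(2,2) = 1; P = 1/66; answer 1/66
Part 2: W1 = 1/66; threaded value p + q = 67; m = 35; cross terms: (-40*-39 - 3*35)=1455, (3*-14 - 22*-39)=816, (22*34 - 26*-14)=1112, (26*13 - -17*34)=916, (-17*6 - -17*13)=119, (-17*35 - -40*6)=-355; twice the area = |4063| = 4063; area = 4063/2; boundary points = 1 + 1 + 4 + 1 + 7 + 1 = 15; strictly interior points = area - boundary/2 + 1 = 2025; answer 2025

2025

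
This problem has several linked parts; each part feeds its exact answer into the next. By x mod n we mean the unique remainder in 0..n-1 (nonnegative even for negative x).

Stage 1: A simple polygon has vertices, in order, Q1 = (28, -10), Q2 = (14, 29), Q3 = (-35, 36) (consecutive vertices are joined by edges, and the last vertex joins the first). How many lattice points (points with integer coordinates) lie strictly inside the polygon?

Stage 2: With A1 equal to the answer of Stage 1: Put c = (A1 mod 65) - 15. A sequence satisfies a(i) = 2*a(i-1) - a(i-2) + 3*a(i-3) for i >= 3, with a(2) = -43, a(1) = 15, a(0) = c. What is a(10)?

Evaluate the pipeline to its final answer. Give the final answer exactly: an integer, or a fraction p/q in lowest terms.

Stage 1: cross terms: (28*29 - 14*-10)=952, (14*36 - -35*29)=1519, (-35*-10 - 28*36)=-658; twice the area = |1813| = 1813; area = 1813/2; boundary points = 1 + 7 + 1 = 9; strictly interior points = area - boundary/2 + 1 = 903; answer 903
Stage 2: A1 = 903; c = 43; a(3) = 2*(-43) - 1*(15) + 3*(43) = 28; iterating: a(3)=28, a(4)=144, a(5)=131, a(6)=202, a(7)=705, a(8)=1601, a(9)=3103, a(10)=6720; answer 6720

6720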